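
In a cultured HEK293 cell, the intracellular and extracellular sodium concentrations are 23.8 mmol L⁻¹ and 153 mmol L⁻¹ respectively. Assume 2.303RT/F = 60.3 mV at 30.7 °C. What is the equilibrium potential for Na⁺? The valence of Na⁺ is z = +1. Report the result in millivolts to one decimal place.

48.7 mV

E = (60.3/z) · log₁₀([Na⁺]_out/[Na⁺]_in) with z = +1.
= (60.3/1) · log₁₀(153/23.8) = 60.30 · log₁₀(6.429)
= 60.30 · (0.8081) = 48.73 mV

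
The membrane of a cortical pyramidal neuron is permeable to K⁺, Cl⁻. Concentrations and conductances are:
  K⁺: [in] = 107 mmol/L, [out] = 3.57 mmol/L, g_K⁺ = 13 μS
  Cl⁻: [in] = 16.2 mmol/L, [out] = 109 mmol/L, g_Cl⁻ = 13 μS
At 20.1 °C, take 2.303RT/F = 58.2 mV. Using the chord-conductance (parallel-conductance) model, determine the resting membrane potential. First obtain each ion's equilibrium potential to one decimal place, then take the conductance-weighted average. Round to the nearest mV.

-67 mV

E_K⁺ = (58.2/1)·log₁₀(3.57/107) = -85.9 mV
E_Cl⁻ = (58.2/-1)·log₁₀(109/16.2) = -48.2 mV
Vm = (Σ gᵢEᵢ)/(Σ gᵢ) = (13·-85.9 + 13·-48.2) / (13 + 13)
= -1743.30 / 26 = -67.05 mV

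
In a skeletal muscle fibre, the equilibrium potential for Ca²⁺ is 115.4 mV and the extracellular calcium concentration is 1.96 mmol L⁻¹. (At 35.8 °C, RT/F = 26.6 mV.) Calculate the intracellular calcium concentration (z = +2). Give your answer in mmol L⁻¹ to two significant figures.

Nernst: E = (26.6/2) · ln([out]/[in]), so ln([out]/[in]) = 115.4 × 2 / 26.6 = 8.6767.
[out]/[in] = e^(8.6767) = 5865.
[in] = 1.96 / 5865 = 0.0003342 mmol L⁻¹.

0.00033 mmol L⁻¹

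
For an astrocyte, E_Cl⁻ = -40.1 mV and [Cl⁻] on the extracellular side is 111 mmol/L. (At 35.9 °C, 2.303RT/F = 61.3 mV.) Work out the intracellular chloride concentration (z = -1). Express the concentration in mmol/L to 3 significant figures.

24.6 mmol/L

Nernst: E = (61.3/-1) · log₁₀([out]/[in]), so log₁₀([out]/[in]) = -40.1 × -1 / 61.3 = 0.6542.
[out]/[in] = 10^(0.6542) = 4.51.
[in] = 111 / 4.51 = 24.61 mmol/L.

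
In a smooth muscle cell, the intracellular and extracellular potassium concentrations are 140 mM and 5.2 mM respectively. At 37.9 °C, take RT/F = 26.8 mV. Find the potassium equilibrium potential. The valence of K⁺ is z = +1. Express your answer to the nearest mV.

E = (26.8/z) · ln([K⁺]_out/[K⁺]_in) with z = +1.
= (26.8/1) · ln(5.2/140) = 26.80 · ln(0.03714)
= 26.80 · (-3.2930) = -88.25 mV

-88 mV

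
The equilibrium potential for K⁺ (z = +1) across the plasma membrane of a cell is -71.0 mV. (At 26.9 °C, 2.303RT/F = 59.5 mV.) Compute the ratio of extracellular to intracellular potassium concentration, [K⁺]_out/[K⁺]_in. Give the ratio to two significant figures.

log₁₀([out]/[in]) = E·z/(59.5) = -71.0 × 1 / 59.5 = -1.1933
[out]/[in] = 10^(-1.1933) = 0.06408

0.064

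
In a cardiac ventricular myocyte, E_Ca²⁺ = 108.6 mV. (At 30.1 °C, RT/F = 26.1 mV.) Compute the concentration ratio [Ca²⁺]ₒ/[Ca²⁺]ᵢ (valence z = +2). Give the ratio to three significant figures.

ln([out]/[in]) = E·z/(26.1) = 108.6 × 2 / 26.1 = 8.3218
[out]/[in] = e^(8.3218) = 4113

4110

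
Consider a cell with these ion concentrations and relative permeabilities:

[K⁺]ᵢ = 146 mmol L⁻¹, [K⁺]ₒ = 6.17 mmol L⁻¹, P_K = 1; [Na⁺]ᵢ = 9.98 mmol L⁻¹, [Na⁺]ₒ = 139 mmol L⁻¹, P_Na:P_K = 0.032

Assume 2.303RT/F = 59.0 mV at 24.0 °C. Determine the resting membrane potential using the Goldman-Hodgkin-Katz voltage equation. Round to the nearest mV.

Vm = 59.0 · log₁₀[(Σ P·[cation]ₒ + Σ P·[anion]ᵢ) / (Σ P·[cation]ᵢ + Σ P·[anion]ₒ)]
Numerator = 1×6.17 + 0.032×139 = 10.62
Denominator = 1×146 + 0.032×9.98 = 146.3
Vm = 59.0 · log₁₀(0.072567) = 59.0 × (-1.1393) = -67.22 mV

-67 mV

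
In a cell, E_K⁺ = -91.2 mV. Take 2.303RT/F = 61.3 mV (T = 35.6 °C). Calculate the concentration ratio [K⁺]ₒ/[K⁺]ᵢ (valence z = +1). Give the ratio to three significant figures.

log₁₀([out]/[in]) = E·z/(61.3) = -91.2 × 1 / 61.3 = -1.4878
[out]/[in] = 10^(-1.4878) = 0.03253

0.0325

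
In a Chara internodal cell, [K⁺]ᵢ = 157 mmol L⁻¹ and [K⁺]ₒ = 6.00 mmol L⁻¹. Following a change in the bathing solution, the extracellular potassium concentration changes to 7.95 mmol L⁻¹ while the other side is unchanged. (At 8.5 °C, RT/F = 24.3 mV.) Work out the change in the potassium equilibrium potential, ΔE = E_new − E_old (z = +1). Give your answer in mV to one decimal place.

E_old = (24.3/1)·ln(6.00/157) = -79.33 mV
E_new = (24.3/1)·ln(7.95/157) = -72.49 mV
ΔE = -72.49 − (-79.33) = 6.84 mV

6.8 mV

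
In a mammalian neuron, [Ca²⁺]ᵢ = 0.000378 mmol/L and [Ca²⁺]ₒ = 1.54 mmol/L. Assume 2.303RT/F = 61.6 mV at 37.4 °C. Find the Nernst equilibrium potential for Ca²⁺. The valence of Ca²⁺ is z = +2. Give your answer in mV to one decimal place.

111.2 mV

E = (61.6/z) · log₁₀([Ca²⁺]_out/[Ca²⁺]_in) with z = +2.
= (61.6/2) · log₁₀(1.54/0.000378) = 30.80 · log₁₀(4074)
= 30.80 · (3.6100) = 111.19 mV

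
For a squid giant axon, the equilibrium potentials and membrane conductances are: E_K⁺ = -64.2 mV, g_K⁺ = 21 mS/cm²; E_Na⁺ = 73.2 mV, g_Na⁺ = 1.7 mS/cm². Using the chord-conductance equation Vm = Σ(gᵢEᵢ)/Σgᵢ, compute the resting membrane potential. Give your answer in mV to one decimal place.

-53.9 mV

Σ gᵢEᵢ = 21·(-64.2) + 1.7·(73.2) = -1223.76
Σ gᵢ = 21 + 1.7 = 22.7
Vm = -1223.76 / 22.7 = -53.91 mV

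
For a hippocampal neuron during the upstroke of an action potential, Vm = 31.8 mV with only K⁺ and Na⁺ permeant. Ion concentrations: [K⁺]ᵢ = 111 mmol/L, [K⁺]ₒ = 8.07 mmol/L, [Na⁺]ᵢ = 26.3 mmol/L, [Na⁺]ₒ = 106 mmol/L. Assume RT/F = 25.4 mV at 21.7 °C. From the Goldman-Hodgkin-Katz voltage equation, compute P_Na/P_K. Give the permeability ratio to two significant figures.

Let α = P_Na/P_K. GHK: Vm = 25.4·ln[(Kₒ + α·Naₒ)/(Kᵢ + α·Naᵢ)].
e^(Vm/25.4) = e^(31.8/25.4) = 3.4972
So 3.4972·(Kᵢ + α·Naᵢ) = Kₒ + α·Naₒ → α = (3.4972·111.0 − 8.07) / (106.0 − 3.4972·26.3)
α = (388.2 − 8.07) / (106.0 − 91.98) = 380.1/14.02 = 27.11

27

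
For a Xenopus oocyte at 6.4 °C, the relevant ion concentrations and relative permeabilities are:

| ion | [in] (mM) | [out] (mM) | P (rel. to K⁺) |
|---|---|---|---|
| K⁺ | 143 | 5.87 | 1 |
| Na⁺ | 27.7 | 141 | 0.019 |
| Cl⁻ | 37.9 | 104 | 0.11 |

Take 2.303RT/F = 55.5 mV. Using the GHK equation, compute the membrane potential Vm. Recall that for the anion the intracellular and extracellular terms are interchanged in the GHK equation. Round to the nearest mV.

-60 mV

Vm = 55.5 · log₁₀[(Σ P·[cation]ₒ + Σ P·[anion]ᵢ) / (Σ P·[cation]ᵢ + Σ P·[anion]ₒ)]
Numerator = 1×5.87 + 0.019×141 + 0.11×37.9 = 12.72
Denominator = 1×143 + 0.019×27.7 + 0.11×104 = 155
Vm = 55.5 · log₁₀(0.082069) = 55.5 × (-1.0858) = -60.26 mV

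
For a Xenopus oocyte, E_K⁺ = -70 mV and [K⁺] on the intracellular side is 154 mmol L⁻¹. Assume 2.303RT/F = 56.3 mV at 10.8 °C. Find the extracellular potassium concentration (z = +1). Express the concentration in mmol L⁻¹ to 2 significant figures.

Nernst: E = (56.3/1) · log₁₀([out]/[in]), so log₁₀([out]/[in]) = -70.0 × 1 / 56.3 = -1.2433.
[out]/[in] = 10^(-1.2433) = 0.0571.
[out] = 0.0571 × 154 = 8.794 mmol L⁻¹.

8.8 mmol L⁻¹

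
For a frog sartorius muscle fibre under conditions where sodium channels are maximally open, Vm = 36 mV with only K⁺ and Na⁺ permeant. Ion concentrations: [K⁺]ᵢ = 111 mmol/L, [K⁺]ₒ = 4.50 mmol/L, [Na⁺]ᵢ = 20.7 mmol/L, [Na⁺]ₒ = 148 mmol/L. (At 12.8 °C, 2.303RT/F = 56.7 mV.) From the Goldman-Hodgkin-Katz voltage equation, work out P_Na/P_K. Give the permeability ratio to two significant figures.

8.1

Let α = P_Na/P_K. GHK: Vm = 56.7·log₁₀[(Kₒ + α·Naₒ)/(Kᵢ + α·Naᵢ)].
10^(Vm/56.7) = 10^(36.0/56.7) = 4.3144
So 4.3144·(Kᵢ + α·Naᵢ) = Kₒ + α·Naₒ → α = (4.3144·111.0 − 4.5) / (148.0 − 4.3144·20.7)
α = (478.9 − 4.5) / (148.0 − 89.31) = 474.4/58.69 = 8.083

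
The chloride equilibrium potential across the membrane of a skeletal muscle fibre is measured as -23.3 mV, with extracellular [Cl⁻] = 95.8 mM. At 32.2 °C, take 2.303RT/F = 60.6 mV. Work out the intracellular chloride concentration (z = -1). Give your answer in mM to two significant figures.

Nernst: E = (60.6/-1) · log₁₀([out]/[in]), so log₁₀([out]/[in]) = -23.3 × -1 / 60.6 = 0.3845.
[out]/[in] = 10^(0.3845) = 2.424.
[in] = 95.8 / 2.424 = 39.53 mM.

40 mM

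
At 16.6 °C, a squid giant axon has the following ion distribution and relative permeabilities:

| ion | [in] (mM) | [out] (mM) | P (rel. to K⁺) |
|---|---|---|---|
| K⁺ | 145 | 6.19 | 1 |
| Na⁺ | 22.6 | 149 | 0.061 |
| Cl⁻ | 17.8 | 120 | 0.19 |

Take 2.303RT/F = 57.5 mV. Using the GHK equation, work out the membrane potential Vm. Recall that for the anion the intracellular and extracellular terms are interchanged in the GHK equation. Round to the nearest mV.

Vm = 57.5 · log₁₀[(Σ P·[cation]ₒ + Σ P·[anion]ᵢ) / (Σ P·[cation]ᵢ + Σ P·[anion]ₒ)]
Numerator = 1×6.19 + 0.061×149 + 0.19×17.8 = 18.66
Denominator = 1×145 + 0.061×22.6 + 0.19×120 = 169.2
Vm = 57.5 · log₁₀(0.1103) = 57.5 × (-0.9574) = -55.05 mV

-55 mV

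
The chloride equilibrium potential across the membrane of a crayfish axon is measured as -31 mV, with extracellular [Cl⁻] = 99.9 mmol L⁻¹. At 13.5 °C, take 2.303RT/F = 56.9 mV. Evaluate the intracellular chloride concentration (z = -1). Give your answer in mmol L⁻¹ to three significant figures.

28.5 mmol L⁻¹

Nernst: E = (56.9/-1) · log₁₀([out]/[in]), so log₁₀([out]/[in]) = -31.0 × -1 / 56.9 = 0.5448.
[out]/[in] = 10^(0.5448) = 3.506.
[in] = 99.9 / 3.506 = 28.49 mmol L⁻¹.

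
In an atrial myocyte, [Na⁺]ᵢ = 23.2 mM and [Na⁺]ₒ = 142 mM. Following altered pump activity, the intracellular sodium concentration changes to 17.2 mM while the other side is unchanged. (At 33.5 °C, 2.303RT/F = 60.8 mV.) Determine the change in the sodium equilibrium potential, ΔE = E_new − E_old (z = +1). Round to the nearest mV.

8 mV

E_old = (60.8/1)·log₁₀(142/23.2) = 47.84 mV
E_new = (60.8/1)·log₁₀(142/17.2) = 55.74 mV
ΔE = 55.74 − (47.84) = 7.90 mV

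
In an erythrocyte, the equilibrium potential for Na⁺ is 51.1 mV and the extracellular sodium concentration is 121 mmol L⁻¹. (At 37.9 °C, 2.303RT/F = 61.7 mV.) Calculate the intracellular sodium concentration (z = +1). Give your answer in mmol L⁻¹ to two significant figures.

Nernst: E = (61.7/1) · log₁₀([out]/[in]), so log₁₀([out]/[in]) = 51.1 × 1 / 61.7 = 0.8282.
[out]/[in] = 10^(0.8282) = 6.733.
[in] = 121 / 6.733 = 17.97 mmol L⁻¹.

18 mmol L⁻¹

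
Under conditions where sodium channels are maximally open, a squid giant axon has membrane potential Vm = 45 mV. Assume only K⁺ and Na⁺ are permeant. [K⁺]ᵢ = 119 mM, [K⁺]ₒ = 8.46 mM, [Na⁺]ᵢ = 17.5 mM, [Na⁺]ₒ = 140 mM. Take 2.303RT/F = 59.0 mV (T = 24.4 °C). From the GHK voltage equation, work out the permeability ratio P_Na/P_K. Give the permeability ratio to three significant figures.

Let α = P_Na/P_K. GHK: Vm = 59.0·log₁₀[(Kₒ + α·Naₒ)/(Kᵢ + α·Naᵢ)].
10^(Vm/59.0) = 10^(45.0/59.0) = 5.7904
So 5.7904·(Kᵢ + α·Naᵢ) = Kₒ + α·Naₒ → α = (5.7904·119.0 − 8.46) / (140.0 − 5.7904·17.5)
α = (689.1 − 8.46) / (140.0 − 101.3) = 680.6/38.67 = 17.6

17.6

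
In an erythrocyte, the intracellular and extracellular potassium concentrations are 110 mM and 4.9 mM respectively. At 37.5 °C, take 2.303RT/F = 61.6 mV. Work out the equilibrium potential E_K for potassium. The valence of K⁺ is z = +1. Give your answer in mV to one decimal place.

-83.2 mV

E = (61.6/z) · log₁₀([K⁺]_out/[K⁺]_in) with z = +1.
= (61.6/1) · log₁₀(4.9/110) = 61.60 · log₁₀(0.04455)
= 61.60 · (-1.3512) = -83.23 mV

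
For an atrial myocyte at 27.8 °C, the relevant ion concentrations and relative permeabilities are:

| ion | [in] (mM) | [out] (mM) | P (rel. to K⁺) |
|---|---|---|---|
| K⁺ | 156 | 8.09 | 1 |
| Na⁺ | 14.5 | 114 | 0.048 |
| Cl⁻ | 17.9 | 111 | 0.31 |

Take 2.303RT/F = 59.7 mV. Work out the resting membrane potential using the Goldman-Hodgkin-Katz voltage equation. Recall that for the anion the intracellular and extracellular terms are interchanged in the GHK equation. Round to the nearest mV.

-60 mV

Vm = 59.7 · log₁₀[(Σ P·[cation]ₒ + Σ P·[anion]ᵢ) / (Σ P·[cation]ᵢ + Σ P·[anion]ₒ)]
Numerator = 1×8.09 + 0.048×114 + 0.31×17.9 = 19.11
Denominator = 1×156 + 0.048×14.5 + 0.31×111 = 191.1
Vm = 59.7 · log₁₀(0.1) = 59.7 × (-1.0000) = -59.70 mV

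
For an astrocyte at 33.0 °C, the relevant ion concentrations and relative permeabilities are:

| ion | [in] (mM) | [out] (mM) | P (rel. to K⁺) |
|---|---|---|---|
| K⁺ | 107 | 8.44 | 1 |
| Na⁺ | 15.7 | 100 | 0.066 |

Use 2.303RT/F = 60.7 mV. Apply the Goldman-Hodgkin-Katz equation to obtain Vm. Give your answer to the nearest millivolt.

-52 mV

Vm = 60.7 · log₁₀[(Σ P·[cation]ₒ + Σ P·[anion]ᵢ) / (Σ P·[cation]ᵢ + Σ P·[anion]ₒ)]
Numerator = 1×8.44 + 0.066×100 = 15.04
Denominator = 1×107 + 0.066×15.7 = 108
Vm = 60.7 · log₁₀(0.13921) = 60.7 × (-0.8563) = -51.98 mV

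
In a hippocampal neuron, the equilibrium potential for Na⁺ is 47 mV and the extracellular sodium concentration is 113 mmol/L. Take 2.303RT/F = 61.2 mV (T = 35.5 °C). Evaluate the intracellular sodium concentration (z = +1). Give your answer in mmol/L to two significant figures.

Nernst: E = (61.2/1) · log₁₀([out]/[in]), so log₁₀([out]/[in]) = 47.0 × 1 / 61.2 = 0.7680.
[out]/[in] = 10^(0.7680) = 5.861.
[in] = 113 / 5.861 = 19.28 mmol/L.

19 mmol/L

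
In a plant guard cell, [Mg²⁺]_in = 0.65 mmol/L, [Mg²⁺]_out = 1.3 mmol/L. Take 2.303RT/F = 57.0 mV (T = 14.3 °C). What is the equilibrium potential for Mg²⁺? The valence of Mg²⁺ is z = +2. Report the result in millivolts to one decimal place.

8.6 mV

E = (57.0/z) · log₁₀([Mg²⁺]_out/[Mg²⁺]_in) with z = +2.
= (57.0/2) · log₁₀(1.3/0.65) = 28.50 · log₁₀(2)
= 28.50 · (0.3010) = 8.58 mV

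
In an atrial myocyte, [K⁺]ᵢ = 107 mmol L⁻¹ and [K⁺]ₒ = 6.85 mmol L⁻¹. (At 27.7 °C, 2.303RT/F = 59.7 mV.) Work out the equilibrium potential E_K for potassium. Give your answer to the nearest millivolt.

-71 mV

E = (59.7/z) · log₁₀([K⁺]_out/[K⁺]_in) with z = +1.
= (59.7/1) · log₁₀(6.85/107) = 59.70 · log₁₀(0.06402)
= 59.70 · (-1.1937) = -71.26 mV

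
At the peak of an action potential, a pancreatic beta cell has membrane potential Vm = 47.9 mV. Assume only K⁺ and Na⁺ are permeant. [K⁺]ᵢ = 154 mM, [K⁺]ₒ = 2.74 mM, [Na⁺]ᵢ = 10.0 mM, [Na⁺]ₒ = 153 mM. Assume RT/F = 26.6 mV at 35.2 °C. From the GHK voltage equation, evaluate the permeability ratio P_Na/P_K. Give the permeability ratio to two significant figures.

Let α = P_Na/P_K. GHK: Vm = 26.6·ln[(Kₒ + α·Naₒ)/(Kᵢ + α·Naᵢ)].
e^(Vm/26.6) = e^(47.9/26.6) = 6.0542
So 6.0542·(Kᵢ + α·Naᵢ) = Kₒ + α·Naₒ → α = (6.0542·154.0 − 2.74) / (153.0 − 6.0542·10.0)
α = (932.3 − 2.74) / (153.0 − 60.54) = 929.6/92.46 = 10.05

10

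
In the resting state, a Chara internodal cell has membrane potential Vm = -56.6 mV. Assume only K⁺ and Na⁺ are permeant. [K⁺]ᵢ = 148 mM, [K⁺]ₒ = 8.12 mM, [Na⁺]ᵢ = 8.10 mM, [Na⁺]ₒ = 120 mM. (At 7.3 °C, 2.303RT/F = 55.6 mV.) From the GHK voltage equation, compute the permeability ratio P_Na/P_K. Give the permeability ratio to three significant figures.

0.0510

Let α = P_Na/P_K. GHK: Vm = 55.6·log₁₀[(Kₒ + α·Naₒ)/(Kᵢ + α·Naᵢ)].
10^(Vm/55.6) = 10^(-56.6/55.6) = 0.095943
So 0.095943·(Kᵢ + α·Naᵢ) = Kₒ + α·Naₒ → α = (0.095943·148.0 − 8.12) / (120.0 − 0.095943·8.1)
α = (14.2 − 8.12) / (120.0 − 0.7771) = 6.08/119.2 = 0.05099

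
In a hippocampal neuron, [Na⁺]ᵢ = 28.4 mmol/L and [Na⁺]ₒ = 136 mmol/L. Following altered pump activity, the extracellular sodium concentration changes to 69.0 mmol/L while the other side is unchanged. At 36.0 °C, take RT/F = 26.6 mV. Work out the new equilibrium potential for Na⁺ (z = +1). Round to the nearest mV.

24 mV

After the shift: [Na⁺]_out = 69.0, [Na⁺]_in = 28.4 mmol/L.
E_new = (26.6/1)·ln(69.0/28.4) = 26.60 · (0.8877) = 23.61 mV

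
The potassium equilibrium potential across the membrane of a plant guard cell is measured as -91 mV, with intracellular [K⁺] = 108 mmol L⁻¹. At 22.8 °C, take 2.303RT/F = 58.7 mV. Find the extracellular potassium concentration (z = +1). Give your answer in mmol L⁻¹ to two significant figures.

Nernst: E = (58.7/1) · log₁₀([out]/[in]), so log₁₀([out]/[in]) = -91.0 × 1 / 58.7 = -1.5503.
[out]/[in] = 10^(-1.5503) = 0.02817.
[out] = 0.02817 × 108 = 3.042 mmol L⁻¹.

3.0 mmol L⁻¹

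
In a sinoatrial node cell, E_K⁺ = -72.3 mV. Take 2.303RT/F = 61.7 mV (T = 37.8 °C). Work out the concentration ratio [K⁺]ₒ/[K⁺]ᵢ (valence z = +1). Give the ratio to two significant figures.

0.067

log₁₀([out]/[in]) = E·z/(61.7) = -72.3 × 1 / 61.7 = -1.1718
[out]/[in] = 10^(-1.1718) = 0.06733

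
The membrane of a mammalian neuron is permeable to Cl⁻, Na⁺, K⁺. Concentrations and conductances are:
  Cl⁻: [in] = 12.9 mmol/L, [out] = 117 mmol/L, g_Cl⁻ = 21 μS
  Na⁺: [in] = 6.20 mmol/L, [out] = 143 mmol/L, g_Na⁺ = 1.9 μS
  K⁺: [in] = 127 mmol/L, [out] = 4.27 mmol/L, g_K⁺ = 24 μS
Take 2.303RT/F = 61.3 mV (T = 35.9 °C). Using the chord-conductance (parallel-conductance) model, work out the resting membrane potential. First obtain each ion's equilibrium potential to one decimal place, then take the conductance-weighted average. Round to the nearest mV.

E_Cl⁻ = (61.3/-1)·log₁₀(117/12.9) = -58.7 mV
E_Na⁺ = (61.3/1)·log₁₀(143/6.20) = 83.5 mV
E_K⁺ = (61.3/1)·log₁₀(4.27/127) = -90.3 mV
Vm = (Σ gᵢEᵢ)/(Σ gᵢ) = (21·-58.7 + 1.9·83.5 + 24·-90.3) / (21 + 1.9 + 24)
= -3241.25 / 46.9 = -69.11 mV

-69 mV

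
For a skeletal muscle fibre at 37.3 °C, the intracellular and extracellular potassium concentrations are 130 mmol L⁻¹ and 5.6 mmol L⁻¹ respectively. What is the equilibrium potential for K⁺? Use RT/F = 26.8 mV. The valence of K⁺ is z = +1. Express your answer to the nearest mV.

E = (26.8/z) · ln([K⁺]_out/[K⁺]_in) with z = +1.
= (26.8/1) · ln(5.6/130) = 26.80 · ln(0.04308)
= 26.80 · (-3.1448) = -84.28 mV

-84 mV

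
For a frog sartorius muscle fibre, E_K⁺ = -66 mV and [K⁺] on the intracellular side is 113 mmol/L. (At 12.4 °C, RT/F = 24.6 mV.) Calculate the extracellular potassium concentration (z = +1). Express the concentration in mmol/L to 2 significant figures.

Nernst: E = (24.6/1) · ln([out]/[in]), so ln([out]/[in]) = -66.0 × 1 / 24.6 = -2.6829.
[out]/[in] = e^(-2.6829) = 0.06836.
[out] = 0.06836 × 113 = 7.725 mmol/L.

7.7 mmol/L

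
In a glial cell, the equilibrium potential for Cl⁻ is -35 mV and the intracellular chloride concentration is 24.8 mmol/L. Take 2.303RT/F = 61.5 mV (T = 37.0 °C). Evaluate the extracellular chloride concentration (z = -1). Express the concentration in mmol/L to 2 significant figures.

Nernst: E = (61.5/-1) · log₁₀([out]/[in]), so log₁₀([out]/[in]) = -35.0 × -1 / 61.5 = 0.5691.
[out]/[in] = 10^(0.5691) = 3.708.
[out] = 3.708 × 24.8 = 91.95 mmol/L.

92 mmol/L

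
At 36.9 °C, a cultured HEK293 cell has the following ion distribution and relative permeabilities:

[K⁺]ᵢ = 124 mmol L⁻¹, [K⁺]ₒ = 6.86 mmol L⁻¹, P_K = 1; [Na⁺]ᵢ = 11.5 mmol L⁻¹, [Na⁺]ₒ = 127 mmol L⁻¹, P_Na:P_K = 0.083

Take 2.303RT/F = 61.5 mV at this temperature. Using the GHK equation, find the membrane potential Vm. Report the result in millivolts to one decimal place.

Vm = 61.5 · log₁₀[(Σ P·[cation]ₒ + Σ P·[anion]ᵢ) / (Σ P·[cation]ᵢ + Σ P·[anion]ₒ)]
Numerator = 1×6.86 + 0.083×127 = 17.4
Denominator = 1×124 + 0.083×11.5 = 125
Vm = 61.5 · log₁₀(0.13926) = 61.5 × (-0.8562) = -52.65 mV

-52.7 mV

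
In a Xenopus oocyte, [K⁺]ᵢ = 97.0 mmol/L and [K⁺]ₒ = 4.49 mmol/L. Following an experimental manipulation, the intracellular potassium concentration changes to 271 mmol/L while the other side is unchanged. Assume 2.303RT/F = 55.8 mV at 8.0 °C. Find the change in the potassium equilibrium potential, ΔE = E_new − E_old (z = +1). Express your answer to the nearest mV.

E_old = (55.8/1)·log₁₀(4.49/97.0) = -74.47 mV
E_new = (55.8/1)·log₁₀(4.49/271) = -99.36 mV
ΔE = -99.36 − (-74.47) = -24.90 mV

-25 mV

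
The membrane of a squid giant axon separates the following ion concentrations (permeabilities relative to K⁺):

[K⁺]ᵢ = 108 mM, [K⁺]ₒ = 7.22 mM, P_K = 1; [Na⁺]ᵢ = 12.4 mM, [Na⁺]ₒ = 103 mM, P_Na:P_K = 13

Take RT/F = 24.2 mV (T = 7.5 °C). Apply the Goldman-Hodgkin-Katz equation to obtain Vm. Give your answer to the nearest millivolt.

39 mV

Vm = 24.2 · ln[(Σ P·[cation]ₒ + Σ P·[anion]ᵢ) / (Σ P·[cation]ᵢ + Σ P·[anion]ₒ)]
Numerator = 1×7.22 + 13×103 = 1346
Denominator = 1×108 + 13×12.4 = 269.2
Vm = 24.2 · ln(5.0008) = 24.2 × (1.6096) = 38.95 mV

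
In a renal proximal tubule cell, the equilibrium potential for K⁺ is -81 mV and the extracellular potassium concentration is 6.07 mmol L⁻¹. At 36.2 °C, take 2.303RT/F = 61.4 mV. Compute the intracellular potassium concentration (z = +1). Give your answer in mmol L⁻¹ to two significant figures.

130 mmol L⁻¹

Nernst: E = (61.4/1) · log₁₀([out]/[in]), so log₁₀([out]/[in]) = -81.0 × 1 / 61.4 = -1.3192.
[out]/[in] = 10^(-1.3192) = 0.04795.
[in] = 6.07 / 0.04795 = 126.6 mmol L⁻¹.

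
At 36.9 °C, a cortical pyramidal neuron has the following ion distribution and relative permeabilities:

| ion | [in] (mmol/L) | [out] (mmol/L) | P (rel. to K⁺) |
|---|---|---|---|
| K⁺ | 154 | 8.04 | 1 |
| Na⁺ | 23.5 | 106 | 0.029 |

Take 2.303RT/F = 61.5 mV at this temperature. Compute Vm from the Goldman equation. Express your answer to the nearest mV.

-70 mV

Vm = 61.5 · log₁₀[(Σ P·[cation]ₒ + Σ P·[anion]ᵢ) / (Σ P·[cation]ᵢ + Σ P·[anion]ₒ)]
Numerator = 1×8.04 + 0.029×106 = 11.11
Denominator = 1×154 + 0.029×23.5 = 154.7
Vm = 61.5 · log₁₀(0.071851) = 61.5 × (-1.1436) = -70.33 mV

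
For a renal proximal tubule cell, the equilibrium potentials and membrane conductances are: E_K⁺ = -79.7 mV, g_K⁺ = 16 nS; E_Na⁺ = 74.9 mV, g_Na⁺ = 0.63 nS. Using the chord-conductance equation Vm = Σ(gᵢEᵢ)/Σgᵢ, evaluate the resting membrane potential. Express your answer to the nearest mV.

-74 mV

Σ gᵢEᵢ = 16·(-79.7) + 0.63·(74.9) = -1228.01
Σ gᵢ = 16 + 0.63 = 16.63
Vm = -1228.01 / 16.63 = -73.84 mV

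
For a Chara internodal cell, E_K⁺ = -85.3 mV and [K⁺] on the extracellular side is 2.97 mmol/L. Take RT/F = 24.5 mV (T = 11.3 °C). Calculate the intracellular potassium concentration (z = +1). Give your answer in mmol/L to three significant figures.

Nernst: E = (24.5/1) · ln([out]/[in]), so ln([out]/[in]) = -85.3 × 1 / 24.5 = -3.4816.
[out]/[in] = e^(-3.4816) = 0.03076.
[in] = 2.97 / 0.03076 = 96.56 mmol/L.

96.6 mmol/L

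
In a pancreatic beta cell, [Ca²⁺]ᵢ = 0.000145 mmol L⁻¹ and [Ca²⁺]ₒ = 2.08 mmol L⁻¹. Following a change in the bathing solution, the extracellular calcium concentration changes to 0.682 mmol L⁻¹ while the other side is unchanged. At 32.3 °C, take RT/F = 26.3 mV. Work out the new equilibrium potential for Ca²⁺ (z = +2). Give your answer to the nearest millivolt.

111 mV

After the shift: [Ca²⁺]_out = 0.682, [Ca²⁺]_in = 0.000145 mmol L⁻¹.
E_new = (26.3/2)·ln(0.682/0.000145) = 13.15 · (8.4561) = 111.20 mV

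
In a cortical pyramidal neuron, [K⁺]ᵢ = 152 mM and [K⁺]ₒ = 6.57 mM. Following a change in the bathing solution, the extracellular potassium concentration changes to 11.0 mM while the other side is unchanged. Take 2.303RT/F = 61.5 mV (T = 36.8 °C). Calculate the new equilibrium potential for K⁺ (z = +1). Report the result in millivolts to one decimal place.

-70.1 mV

After the shift: [K⁺]_out = 11.0, [K⁺]_in = 152 mM.
E_new = (61.5/1)·log₁₀(11.0/152) = 61.50 · (-1.1405) = -70.14 mV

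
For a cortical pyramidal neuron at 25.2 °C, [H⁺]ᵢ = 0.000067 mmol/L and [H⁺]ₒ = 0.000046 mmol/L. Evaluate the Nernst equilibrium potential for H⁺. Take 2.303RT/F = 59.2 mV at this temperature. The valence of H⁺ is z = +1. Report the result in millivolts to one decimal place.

-9.7 mV

E = (59.2/z) · log₁₀([H⁺]_out/[H⁺]_in) with z = +1.
= (59.2/1) · log₁₀(0.000046/0.000067) = 59.20 · log₁₀(0.6866)
= 59.20 · (-0.1633) = -9.67 mV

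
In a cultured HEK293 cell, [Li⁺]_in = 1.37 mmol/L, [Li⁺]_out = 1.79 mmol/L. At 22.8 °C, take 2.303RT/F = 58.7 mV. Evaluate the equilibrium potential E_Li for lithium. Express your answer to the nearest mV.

E = (58.7/z) · log₁₀([Li⁺]_out/[Li⁺]_in) with z = +1.
= (58.7/1) · log₁₀(1.79/1.37) = 58.70 · log₁₀(1.307)
= 58.70 · (0.1161) = 6.82 mV

7 mV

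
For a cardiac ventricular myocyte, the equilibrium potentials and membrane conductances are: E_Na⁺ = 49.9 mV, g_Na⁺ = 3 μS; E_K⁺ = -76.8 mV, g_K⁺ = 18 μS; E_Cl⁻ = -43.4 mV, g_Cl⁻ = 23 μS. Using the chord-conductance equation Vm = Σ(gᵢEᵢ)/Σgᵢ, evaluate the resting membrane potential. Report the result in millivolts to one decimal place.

-50.7 mV

Σ gᵢEᵢ = 3·(49.9) + 18·(-76.8) + 23·(-43.4) = -2230.90
Σ gᵢ = 3 + 18 + 23 = 44
Vm = -2230.90 / 44 = -50.70 mV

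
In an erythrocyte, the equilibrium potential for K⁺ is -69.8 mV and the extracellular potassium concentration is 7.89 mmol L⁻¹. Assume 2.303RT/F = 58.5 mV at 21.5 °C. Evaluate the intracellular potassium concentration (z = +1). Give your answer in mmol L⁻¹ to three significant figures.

123 mmol L⁻¹

Nernst: E = (58.5/1) · log₁₀([out]/[in]), so log₁₀([out]/[in]) = -69.8 × 1 / 58.5 = -1.1932.
[out]/[in] = 10^(-1.1932) = 0.0641.
[in] = 7.89 / 0.0641 = 123.1 mmol L⁻¹.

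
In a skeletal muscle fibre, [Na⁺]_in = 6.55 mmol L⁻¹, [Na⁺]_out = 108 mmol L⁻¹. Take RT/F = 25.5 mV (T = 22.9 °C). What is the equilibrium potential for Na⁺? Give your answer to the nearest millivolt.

71 mV

E = (25.5/z) · ln([Na⁺]_out/[Na⁺]_in) with z = +1.
= (25.5/1) · ln(108/6.55) = 25.50 · ln(16.49)
= 25.50 · (2.8027) = 71.47 mV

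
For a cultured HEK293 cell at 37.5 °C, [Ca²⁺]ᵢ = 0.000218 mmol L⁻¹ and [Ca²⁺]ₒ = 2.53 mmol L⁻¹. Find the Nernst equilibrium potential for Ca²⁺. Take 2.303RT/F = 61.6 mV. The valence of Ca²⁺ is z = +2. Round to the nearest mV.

E = (61.6/z) · log₁₀([Ca²⁺]_out/[Ca²⁺]_in) with z = +2.
= (61.6/2) · log₁₀(2.53/0.000218) = 30.80 · log₁₀(1.161e+04)
= 30.80 · (4.0647) = 125.19 mV

125 mV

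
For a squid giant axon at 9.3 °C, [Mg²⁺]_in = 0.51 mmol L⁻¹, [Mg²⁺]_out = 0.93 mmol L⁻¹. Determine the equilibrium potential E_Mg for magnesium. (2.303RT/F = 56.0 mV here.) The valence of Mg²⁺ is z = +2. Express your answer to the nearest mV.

7 mV

E = (56.0/z) · log₁₀([Mg²⁺]_out/[Mg²⁺]_in) with z = +2.
= (56.0/2) · log₁₀(0.93/0.51) = 28.00 · log₁₀(1.824)
= 28.00 · (0.2609) = 7.31 mV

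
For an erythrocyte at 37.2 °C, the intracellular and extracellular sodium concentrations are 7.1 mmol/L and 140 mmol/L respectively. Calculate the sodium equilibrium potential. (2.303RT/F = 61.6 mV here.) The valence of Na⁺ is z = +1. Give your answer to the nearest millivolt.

E = (61.6/z) · log₁₀([Na⁺]_out/[Na⁺]_in) with z = +1.
= (61.6/1) · log₁₀(140/7.1) = 61.60 · log₁₀(19.72)
= 61.60 · (1.2949) = 79.76 mV

80 mV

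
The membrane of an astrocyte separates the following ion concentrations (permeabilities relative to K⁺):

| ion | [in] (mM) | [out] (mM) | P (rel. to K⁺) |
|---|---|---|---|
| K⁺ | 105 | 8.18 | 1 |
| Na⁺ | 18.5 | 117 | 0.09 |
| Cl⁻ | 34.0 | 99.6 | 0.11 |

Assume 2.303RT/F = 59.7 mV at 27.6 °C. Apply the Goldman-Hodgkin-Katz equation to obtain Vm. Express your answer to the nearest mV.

Vm = 59.7 · log₁₀[(Σ P·[cation]ₒ + Σ P·[anion]ᵢ) / (Σ P·[cation]ᵢ + Σ P·[anion]ₒ)]
Numerator = 1×8.18 + 0.09×117 + 0.11×34.0 = 22.45
Denominator = 1×105 + 0.09×18.5 + 0.11×99.6 = 117.6
Vm = 59.7 · log₁₀(0.19087) = 59.7 × (-0.7193) = -42.94 mV

-43 mV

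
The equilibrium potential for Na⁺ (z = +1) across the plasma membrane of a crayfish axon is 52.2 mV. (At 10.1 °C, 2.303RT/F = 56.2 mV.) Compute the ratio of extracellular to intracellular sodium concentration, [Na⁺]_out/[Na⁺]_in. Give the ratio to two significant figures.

log₁₀([out]/[in]) = E·z/(56.2) = 52.2 × 1 / 56.2 = 0.9288
[out]/[in] = 10^(0.9288) = 8.488

8.5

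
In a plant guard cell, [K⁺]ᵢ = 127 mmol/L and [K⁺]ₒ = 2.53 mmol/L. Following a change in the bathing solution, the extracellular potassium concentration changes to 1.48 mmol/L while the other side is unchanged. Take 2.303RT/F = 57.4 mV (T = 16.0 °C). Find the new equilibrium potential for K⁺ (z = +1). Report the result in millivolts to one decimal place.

-111.0 mV

After the shift: [K⁺]_out = 1.48, [K⁺]_in = 127 mmol/L.
E_new = (57.4/1)·log₁₀(1.48/127) = 57.40 · (-1.9335) = -110.99 mV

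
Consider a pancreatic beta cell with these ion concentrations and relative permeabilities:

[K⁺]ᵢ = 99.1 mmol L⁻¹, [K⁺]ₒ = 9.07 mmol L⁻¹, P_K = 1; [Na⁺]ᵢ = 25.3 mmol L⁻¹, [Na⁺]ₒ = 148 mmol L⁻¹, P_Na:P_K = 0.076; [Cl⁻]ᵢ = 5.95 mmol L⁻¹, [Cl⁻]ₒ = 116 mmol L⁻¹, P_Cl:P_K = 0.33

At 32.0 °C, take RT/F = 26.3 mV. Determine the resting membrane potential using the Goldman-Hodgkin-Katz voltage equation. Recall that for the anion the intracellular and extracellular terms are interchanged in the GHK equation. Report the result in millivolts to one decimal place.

-48.2 mV

Vm = 26.3 · ln[(Σ P·[cation]ₒ + Σ P·[anion]ᵢ) / (Σ P·[cation]ᵢ + Σ P·[anion]ₒ)]
Numerator = 1×9.07 + 0.076×148 + 0.33×5.95 = 22.28
Denominator = 1×99.1 + 0.076×25.3 + 0.33×116 = 139.3
Vm = 26.3 · ln(0.15995) = 26.3 × (-1.8329) = -48.21 mV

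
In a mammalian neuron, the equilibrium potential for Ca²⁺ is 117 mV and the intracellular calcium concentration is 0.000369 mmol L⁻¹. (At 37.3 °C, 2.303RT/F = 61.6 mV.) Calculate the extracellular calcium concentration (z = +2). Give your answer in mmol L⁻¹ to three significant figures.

2.32 mmol L⁻¹

Nernst: E = (61.6/2) · log₁₀([out]/[in]), so log₁₀([out]/[in]) = 117.0 × 2 / 61.6 = 3.7987.
[out]/[in] = 10^(3.7987) = 6291.
[out] = 6291 × 0.000369 = 2.321 mmol L⁻¹.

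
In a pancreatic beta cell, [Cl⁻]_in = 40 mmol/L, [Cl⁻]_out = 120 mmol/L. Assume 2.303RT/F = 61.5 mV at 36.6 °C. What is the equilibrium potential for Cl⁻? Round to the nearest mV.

E = (61.5/z) · log₁₀([Cl⁻]_out/[Cl⁻]_in) with z = -1.
For an anion, dividing by z = -1 reverses the sign.
= (61.5/-1) · log₁₀(120/40) = -61.50 · log₁₀(3)
= -61.50 · (0.4771) = -29.34 mV

-29 mV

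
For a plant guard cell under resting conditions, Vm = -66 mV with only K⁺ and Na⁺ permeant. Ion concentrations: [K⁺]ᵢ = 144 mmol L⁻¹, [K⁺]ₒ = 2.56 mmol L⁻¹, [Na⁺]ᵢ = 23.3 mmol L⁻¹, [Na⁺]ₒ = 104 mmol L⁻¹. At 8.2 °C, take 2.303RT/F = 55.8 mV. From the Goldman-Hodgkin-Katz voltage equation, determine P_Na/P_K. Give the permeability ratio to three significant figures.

0.0673

Let α = P_Na/P_K. GHK: Vm = 55.8·log₁₀[(Kₒ + α·Naₒ)/(Kᵢ + α·Naᵢ)].
10^(Vm/55.8) = 10^(-66.0/55.8) = 0.065645
So 0.065645·(Kᵢ + α·Naᵢ) = Kₒ + α·Naₒ → α = (0.065645·144.0 − 2.56) / (104.0 − 0.065645·23.3)
α = (9.453 − 2.56) / (104.0 − 1.53) = 6.893/102.5 = 0.06727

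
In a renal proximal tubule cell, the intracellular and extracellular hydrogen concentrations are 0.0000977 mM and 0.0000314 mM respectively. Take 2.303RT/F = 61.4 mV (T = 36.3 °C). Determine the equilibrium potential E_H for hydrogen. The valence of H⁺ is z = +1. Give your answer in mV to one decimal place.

-30.3 mV

E = (61.4/z) · log₁₀([H⁺]_out/[H⁺]_in) with z = +1.
= (61.4/1) · log₁₀(0.0000314/0.0000977) = 61.40 · log₁₀(0.3214)
= 61.40 · (-0.4930) = -30.27 mV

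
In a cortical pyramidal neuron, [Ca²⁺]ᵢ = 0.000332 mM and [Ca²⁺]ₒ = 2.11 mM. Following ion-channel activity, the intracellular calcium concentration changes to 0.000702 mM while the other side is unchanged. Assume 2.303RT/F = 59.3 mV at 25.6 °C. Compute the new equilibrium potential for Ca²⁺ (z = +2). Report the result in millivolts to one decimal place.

103.1 mV

After the shift: [Ca²⁺]_out = 2.11, [Ca²⁺]_in = 0.000702 mM.
E_new = (59.3/2)·log₁₀(2.11/0.000702) = 29.65 · (3.4779) = 103.12 mV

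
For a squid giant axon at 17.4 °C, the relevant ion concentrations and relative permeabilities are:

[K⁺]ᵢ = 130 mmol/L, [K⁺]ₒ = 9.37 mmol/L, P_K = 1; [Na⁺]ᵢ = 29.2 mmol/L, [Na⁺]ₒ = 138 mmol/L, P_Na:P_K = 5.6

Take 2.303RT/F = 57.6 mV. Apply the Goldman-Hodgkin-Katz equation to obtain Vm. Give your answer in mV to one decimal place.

24.5 mV

Vm = 57.6 · log₁₀[(Σ P·[cation]ₒ + Σ P·[anion]ᵢ) / (Σ P·[cation]ᵢ + Σ P·[anion]ₒ)]
Numerator = 1×9.37 + 5.6×138 = 782.2
Denominator = 1×130 + 5.6×29.2 = 293.5
Vm = 57.6 · log₁₀(2.6648) = 57.6 × (0.4257) = 24.52 mV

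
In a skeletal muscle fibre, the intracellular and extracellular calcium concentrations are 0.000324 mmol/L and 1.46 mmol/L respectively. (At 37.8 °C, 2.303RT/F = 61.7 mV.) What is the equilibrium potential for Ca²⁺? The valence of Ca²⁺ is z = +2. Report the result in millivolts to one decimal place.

112.7 mV

E = (61.7/z) · log₁₀([Ca²⁺]_out/[Ca²⁺]_in) with z = +2.
= (61.7/2) · log₁₀(1.46/0.000324) = 30.85 · log₁₀(4506)
= 30.85 · (3.6538) = 112.72 mV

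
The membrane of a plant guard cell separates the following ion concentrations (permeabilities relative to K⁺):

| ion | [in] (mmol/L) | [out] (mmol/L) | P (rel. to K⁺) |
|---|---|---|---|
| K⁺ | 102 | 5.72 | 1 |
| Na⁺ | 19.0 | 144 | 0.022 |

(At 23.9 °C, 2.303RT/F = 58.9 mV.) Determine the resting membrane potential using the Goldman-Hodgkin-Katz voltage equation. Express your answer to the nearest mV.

-63 mV

Vm = 58.9 · log₁₀[(Σ P·[cation]ₒ + Σ P·[anion]ᵢ) / (Σ P·[cation]ᵢ + Σ P·[anion]ₒ)]
Numerator = 1×5.72 + 0.022×144 = 8.888
Denominator = 1×102 + 0.022×19.0 = 102.4
Vm = 58.9 · log₁₀(0.086782) = 58.9 × (-1.0616) = -62.53 mV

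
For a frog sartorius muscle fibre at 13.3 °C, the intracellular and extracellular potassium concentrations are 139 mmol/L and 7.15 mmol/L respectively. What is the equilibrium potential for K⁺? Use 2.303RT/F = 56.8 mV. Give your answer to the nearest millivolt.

-73 mV

E = (56.8/z) · log₁₀([K⁺]_out/[K⁺]_in) with z = +1.
= (56.8/1) · log₁₀(7.15/139) = 56.80 · log₁₀(0.05144)
= 56.80 · (-1.2887) = -73.20 mV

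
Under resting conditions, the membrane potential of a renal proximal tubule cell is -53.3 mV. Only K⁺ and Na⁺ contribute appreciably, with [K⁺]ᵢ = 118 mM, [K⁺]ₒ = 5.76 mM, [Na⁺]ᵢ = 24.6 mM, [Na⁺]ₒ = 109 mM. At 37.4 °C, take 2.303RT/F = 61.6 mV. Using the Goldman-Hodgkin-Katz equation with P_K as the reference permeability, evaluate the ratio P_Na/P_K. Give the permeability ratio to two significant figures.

Let α = P_Na/P_K. GHK: Vm = 61.6·log₁₀[(Kₒ + α·Naₒ)/(Kᵢ + α·Naᵢ)].
10^(Vm/61.6) = 10^(-53.3/61.6) = 0.13638
So 0.13638·(Kᵢ + α·Naᵢ) = Kₒ + α·Naₒ → α = (0.13638·118.0 − 5.76) / (109.0 − 0.13638·24.6)
α = (16.09 − 5.76) / (109.0 − 3.355) = 10.33/105.6 = 0.0978

0.098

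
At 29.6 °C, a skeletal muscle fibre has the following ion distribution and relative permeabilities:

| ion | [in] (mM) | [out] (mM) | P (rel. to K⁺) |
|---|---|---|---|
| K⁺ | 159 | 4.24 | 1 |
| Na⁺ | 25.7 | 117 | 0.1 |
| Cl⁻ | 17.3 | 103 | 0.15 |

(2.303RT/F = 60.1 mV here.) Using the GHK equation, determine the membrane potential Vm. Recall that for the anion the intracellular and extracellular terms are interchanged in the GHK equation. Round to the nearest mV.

-59 mV

Vm = 60.1 · log₁₀[(Σ P·[cation]ₒ + Σ P·[anion]ᵢ) / (Σ P·[cation]ᵢ + Σ P·[anion]ₒ)]
Numerator = 1×4.24 + 0.1×117 + 0.15×17.3 = 18.54
Denominator = 1×159 + 0.1×25.7 + 0.15×103 = 177
Vm = 60.1 · log₁₀(0.10471) = 60.1 × (-0.9800) = -58.90 mV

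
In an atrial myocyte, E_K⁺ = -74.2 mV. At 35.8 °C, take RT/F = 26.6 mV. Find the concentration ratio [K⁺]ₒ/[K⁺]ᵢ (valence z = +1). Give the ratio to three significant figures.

0.0615

ln([out]/[in]) = E·z/(26.6) = -74.2 × 1 / 26.6 = -2.7895
[out]/[in] = e^(-2.7895) = 0.06145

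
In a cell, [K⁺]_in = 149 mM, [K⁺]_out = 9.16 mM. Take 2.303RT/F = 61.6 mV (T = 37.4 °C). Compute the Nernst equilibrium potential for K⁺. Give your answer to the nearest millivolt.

-75 mV

E = (61.6/z) · log₁₀([K⁺]_out/[K⁺]_in) with z = +1.
= (61.6/1) · log₁₀(9.16/149) = 61.60 · log₁₀(0.06148)
= 61.60 · (-1.2113) = -74.62 mV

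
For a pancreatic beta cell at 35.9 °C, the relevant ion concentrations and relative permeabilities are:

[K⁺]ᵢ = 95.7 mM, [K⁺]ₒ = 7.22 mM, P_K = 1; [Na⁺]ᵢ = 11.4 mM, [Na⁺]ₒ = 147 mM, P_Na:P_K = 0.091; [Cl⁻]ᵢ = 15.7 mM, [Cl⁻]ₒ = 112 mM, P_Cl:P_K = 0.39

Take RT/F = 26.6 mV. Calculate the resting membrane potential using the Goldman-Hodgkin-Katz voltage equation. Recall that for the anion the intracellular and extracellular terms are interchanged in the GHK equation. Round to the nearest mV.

Vm = 26.6 · ln[(Σ P·[cation]ₒ + Σ P·[anion]ᵢ) / (Σ P·[cation]ᵢ + Σ P·[anion]ₒ)]
Numerator = 1×7.22 + 0.091×147 + 0.39×15.7 = 26.72
Denominator = 1×95.7 + 0.091×11.4 + 0.39×112 = 140.4
Vm = 26.6 · ln(0.19029) = 26.6 × (-1.6592) = -44.13 mV

-44 mV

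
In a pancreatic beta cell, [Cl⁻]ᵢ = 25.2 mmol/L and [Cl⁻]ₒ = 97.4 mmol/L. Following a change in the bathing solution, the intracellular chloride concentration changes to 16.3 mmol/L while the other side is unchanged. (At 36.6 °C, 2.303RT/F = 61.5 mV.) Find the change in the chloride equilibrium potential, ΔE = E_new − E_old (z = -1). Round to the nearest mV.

-12 mV

E_old = (61.5/-1)·log₁₀(97.4/25.2) = -36.11 mV
E_new = (61.5/-1)·log₁₀(97.4/16.3) = -47.75 mV
ΔE = -47.75 − (-36.11) = -11.64 mV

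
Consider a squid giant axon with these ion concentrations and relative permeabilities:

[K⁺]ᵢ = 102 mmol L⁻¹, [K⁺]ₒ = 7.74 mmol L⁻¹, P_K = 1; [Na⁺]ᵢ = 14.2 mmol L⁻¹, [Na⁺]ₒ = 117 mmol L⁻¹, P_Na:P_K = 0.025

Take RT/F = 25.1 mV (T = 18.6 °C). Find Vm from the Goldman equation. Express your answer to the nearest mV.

-57 mV

Vm = 25.1 · ln[(Σ P·[cation]ₒ + Σ P·[anion]ᵢ) / (Σ P·[cation]ᵢ + Σ P·[anion]ₒ)]
Numerator = 1×7.74 + 0.025×117 = 10.67
Denominator = 1×102 + 0.025×14.2 = 102.4
Vm = 25.1 · ln(0.1042) = 25.1 × (-2.2615) = -56.76 mV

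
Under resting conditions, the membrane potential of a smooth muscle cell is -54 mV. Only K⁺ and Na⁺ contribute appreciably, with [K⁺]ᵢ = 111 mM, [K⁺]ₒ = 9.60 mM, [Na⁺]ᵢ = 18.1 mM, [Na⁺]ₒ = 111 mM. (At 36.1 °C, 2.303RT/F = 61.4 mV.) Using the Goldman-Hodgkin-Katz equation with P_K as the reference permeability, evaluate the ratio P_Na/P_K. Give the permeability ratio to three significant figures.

Let α = P_Na/P_K. GHK: Vm = 61.4·log₁₀[(Kₒ + α·Naₒ)/(Kᵢ + α·Naᵢ)].
10^(Vm/61.4) = 10^(-54.0/61.4) = 0.13198
So 0.13198·(Kᵢ + α·Naᵢ) = Kₒ + α·Naₒ → α = (0.13198·111.0 − 9.6) / (111.0 − 0.13198·18.1)
α = (14.65 − 9.6) / (111.0 − 2.389) = 5.05/108.6 = 0.0465

0.0465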